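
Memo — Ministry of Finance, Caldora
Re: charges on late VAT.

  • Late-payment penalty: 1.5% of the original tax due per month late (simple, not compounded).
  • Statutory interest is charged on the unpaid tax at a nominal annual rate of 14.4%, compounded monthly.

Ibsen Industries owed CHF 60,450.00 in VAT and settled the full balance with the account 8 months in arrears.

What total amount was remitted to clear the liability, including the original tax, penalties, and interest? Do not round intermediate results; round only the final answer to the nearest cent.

Late-payment penalty: 8 × 1.5% × CHF 60,450.00 = CHF 7,254.00
Interest (14.4%/yr ÷ 12 = 1.2%/month): CHF 60,450.00 × ((1 + 0.012)^8 − 1) = CHF 6,052.8726…
Total = CHF 60,450.00 + CHF 7,254.0000 + CHF 6,052.8726… = CHF 73,756.87

CHF 73,756.87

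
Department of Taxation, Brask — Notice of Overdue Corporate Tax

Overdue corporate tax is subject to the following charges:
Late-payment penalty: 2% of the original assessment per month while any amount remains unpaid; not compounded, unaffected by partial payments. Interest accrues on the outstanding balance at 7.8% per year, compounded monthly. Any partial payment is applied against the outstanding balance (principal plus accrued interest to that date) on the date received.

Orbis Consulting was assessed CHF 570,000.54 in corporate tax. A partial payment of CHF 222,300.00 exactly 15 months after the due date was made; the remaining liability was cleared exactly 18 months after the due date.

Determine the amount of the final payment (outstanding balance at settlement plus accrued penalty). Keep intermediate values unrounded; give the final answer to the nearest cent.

CHF 619,043.24

Monthly rate = 7.8% ÷ 12 = 0.65%
Balance at month 15: CHF 570,000.5400 × (1 + 0.0065)^15 = CHF 628,176.8906…
After CHF 222,300.00 payment: CHF 628,176.8906… − CHF 222,300.00 = CHF 405,876.8906…
Balance at month 18: CHF 405,876.8906… × (1 + 0.0065)^3 = CHF 413,843.0463…
Penalty: 18 × 2% × CHF 570,000.54 = CHF 205,200.19…
Final settlement = outstanding balance + penalty = CHF 413,843.0463… + CHF 205,200.19… = CHF 619,043.24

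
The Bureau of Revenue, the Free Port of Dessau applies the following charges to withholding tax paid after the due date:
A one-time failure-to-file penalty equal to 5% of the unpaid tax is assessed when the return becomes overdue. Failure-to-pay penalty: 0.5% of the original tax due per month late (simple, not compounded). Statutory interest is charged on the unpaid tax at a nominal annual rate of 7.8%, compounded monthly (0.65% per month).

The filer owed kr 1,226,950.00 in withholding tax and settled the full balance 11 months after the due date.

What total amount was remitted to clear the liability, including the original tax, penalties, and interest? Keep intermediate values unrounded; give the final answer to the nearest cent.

kr 1,446,414.13

Failure-to-file penalty: 5% × kr 1,226,950.00 = kr 61,347.50
Failure-to-pay penalty = 0.5% × kr 1,226,950.00 × 11 mo = kr 67,482.25
Interest: kr 1,226,950.00 × ((1 + 0.0065)^11 − 1) = kr 1,226,950.00 × 0.0738697… = kr 90,634.3764…
Total = kr 1,226,950.00 + kr 128,829.7500 + kr 90,634.3764… = kr 1,446,414.13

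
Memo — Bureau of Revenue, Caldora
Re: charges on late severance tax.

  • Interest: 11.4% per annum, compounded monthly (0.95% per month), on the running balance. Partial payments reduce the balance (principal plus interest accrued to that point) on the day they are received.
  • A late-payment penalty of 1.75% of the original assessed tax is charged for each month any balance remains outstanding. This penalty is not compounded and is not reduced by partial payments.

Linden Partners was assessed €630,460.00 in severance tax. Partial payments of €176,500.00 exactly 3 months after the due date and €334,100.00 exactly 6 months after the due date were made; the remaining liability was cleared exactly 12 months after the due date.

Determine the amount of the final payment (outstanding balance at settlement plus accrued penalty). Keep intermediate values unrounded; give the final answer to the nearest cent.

Balance at month 3: €630,460.0000 × (1 + 0.0095)^3 = €648,599.3476…
After €176,500.00 payment: €648,599.3476… − €176,500.00 = €472,099.3476…
Balance at month 6: €472,099.3476… × (1 + 0.0095)^3 = €485,682.4047…
After €334,100.00 payment: €485,682.4047… − €334,100.00 = €151,582.4047…
Balance at month 12: €151,582.4047… × (1 + 0.0095)^6 = €160,430.4243…
Penalty: 12 × 1.75% × €630,460.00 = €132,396.60
Final settlement = outstanding balance + penalty = €160,430.4243… + €132,396.60 = €292,827.02

€292,827.02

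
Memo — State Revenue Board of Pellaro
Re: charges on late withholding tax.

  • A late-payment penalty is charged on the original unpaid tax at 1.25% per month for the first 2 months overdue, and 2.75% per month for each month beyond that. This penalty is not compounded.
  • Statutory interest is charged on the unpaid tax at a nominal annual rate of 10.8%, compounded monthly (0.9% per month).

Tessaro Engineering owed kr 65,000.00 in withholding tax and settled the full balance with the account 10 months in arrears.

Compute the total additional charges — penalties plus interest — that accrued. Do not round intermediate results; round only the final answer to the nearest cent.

kr 22,017.70

Penalty, months 1–2: 2 × 1.25% × kr 65,000.00 = kr 1,625.00
Penalty, months 3–10: 8 × 2.75% × kr 65,000.00 = kr 14,300.00
Interest: kr 65,000.00 × ((1 + 0.009)^10 − 1) = kr 65,000.00 × 0.0937339… = kr 6,092.7017…
Penalties + interest = kr 15,925.0000 + kr 6,092.7017… = kr 22,017.70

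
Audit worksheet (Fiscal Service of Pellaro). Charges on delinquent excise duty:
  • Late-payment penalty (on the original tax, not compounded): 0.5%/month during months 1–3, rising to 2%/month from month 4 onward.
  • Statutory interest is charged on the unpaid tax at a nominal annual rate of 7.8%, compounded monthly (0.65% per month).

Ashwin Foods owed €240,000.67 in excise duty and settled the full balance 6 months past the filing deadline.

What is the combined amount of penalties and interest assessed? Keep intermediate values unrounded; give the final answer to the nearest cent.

€27,513.50

Penalty, months 1–3: 3 × 0.5% × €240,000.67 = €3,600.01…
Penalty, months 4–6: 3 × 2% × €240,000.67 = €14,400.04…
Interest: €240,000.67 × ((1 + 0.0065)^6 − 1) = €240,000.67 × 0.0396393… = €9,513.4512…
Penalties + interest = €18,000.0503… + €9,513.4512… = €27,513.50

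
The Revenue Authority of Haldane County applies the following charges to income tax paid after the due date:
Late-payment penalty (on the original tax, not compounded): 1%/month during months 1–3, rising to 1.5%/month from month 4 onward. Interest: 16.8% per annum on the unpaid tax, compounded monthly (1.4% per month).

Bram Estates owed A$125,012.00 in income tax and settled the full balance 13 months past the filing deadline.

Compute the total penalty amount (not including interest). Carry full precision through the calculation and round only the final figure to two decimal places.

A$22,502.16

Penalty, months 1–3: 3 × 1% × A$125,012.00 = A$3,750.36
Penalty, months 4–13: 10 × 1.5% × A$125,012.00 = A$18,751.80
Total penalty = A$3,750.36 + A$18,751.80 = A$22,502.16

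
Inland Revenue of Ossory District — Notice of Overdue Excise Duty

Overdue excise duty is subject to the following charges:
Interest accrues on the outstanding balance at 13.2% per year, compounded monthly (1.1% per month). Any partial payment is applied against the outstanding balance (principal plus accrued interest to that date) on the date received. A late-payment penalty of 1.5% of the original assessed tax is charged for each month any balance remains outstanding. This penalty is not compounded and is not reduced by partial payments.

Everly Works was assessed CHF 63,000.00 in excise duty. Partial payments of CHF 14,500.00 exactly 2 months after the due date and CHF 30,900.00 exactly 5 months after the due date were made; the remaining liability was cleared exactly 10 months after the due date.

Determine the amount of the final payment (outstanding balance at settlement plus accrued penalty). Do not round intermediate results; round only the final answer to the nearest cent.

Balance at month 2: CHF 63,000.0000 × (1 + 0.011)^2 = CHF 64,393.6230
After CHF 14,500.00 payment: CHF 64,393.6230 − CHF 14,500.00 = CHF 49,893.6230
Balance at month 5: CHF 49,893.6230 × (1 + 0.011)^3 = CHF 51,558.2904…
After CHF 30,900.00 payment: CHF 51,558.2904… − CHF 30,900.00 = CHF 20,658.2904…
Balance at month 10: CHF 20,658.2904… × (1 + 0.011)^5 = CHF 21,819.7693…
Penalty: 10 × 1.5% × CHF 63,000.00 = CHF 9,450.00
Final settlement = outstanding balance + penalty = CHF 21,819.7693… + CHF 9,450.00 = CHF 31,269.77

CHF 31,269.77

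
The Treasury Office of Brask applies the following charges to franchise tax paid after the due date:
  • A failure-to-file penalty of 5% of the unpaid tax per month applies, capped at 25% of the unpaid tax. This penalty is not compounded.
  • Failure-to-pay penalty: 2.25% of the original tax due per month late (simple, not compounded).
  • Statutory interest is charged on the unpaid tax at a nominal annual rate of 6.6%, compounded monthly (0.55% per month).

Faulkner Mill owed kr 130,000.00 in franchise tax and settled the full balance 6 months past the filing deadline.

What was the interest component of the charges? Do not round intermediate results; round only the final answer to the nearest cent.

Interest: kr 130,000.00 × ((1 + 0.0055)^6 − 1) = kr 130,000.00 × 0.0334571… = kr 4,349.4219…

kr 4,349.42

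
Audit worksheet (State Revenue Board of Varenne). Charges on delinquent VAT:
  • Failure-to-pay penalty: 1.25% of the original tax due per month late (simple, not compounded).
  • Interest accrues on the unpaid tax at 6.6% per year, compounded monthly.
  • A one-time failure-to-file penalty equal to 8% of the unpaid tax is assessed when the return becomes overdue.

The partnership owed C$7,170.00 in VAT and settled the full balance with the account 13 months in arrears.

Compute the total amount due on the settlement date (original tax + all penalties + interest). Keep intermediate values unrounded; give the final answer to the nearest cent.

C$9,438.64

Failure-to-file penalty: 8% × C$7,170.00 = C$573.60
Failure-to-pay penalty = 1.25% × C$7,170.00 × 13 mo = C$1,165.13…
Interest (6.6%/yr ÷ 12 = 0.55%/month): C$7,170.00 × ((1 + 0.0055)^13 − 1) = C$529.9185…
Total = C$7,170.00 + C$1,738.7250 + C$529.9185… = C$9,438.64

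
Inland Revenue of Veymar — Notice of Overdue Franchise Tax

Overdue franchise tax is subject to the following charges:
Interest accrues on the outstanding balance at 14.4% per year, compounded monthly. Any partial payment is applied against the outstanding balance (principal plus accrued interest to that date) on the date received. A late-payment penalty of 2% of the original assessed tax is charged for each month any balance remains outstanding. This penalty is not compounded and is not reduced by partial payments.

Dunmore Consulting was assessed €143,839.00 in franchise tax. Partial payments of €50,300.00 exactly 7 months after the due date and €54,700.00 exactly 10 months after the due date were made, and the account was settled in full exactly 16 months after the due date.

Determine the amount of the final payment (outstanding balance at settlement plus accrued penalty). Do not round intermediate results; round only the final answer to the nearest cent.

€105,355.84

Monthly rate = 14.4% ÷ 12 = 1.2%
Balance at month 7: €143,839.0000 × (1 + 0.012)^7 = €156,365.2497…
After €50,300.00 payment: €156,365.2497… − €50,300.00 = €106,065.2497…
Balance at month 10: €106,065.2497… × (1 + 0.012)^3 = €109,929.6021…
After €54,700.00 payment: €109,929.6021… − €54,700.00 = €55,229.6021…
Balance at month 16: €55,229.6021… × (1 + 0.012)^6 = €59,327.3554…
Penalty: 16 × 2% × €143,839.00 = €46,028.48
Final settlement = outstanding balance + penalty = €59,327.3554… + €46,028.48 = €105,355.84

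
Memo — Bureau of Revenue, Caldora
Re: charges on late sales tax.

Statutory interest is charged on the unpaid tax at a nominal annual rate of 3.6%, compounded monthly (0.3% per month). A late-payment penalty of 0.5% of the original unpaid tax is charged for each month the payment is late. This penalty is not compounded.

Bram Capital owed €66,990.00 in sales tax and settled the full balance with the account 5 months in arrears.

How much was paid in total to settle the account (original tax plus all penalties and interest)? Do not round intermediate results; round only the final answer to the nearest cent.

€69,675.65

Late-payment penalty: 5 × 0.5% × €66,990.00 = €1,674.75
Interest: €66,990.00 × ((1 + 0.003)^5 − 1) = €66,990.00 × 0.0150903… = €1,010.8972…
Total = €66,990.00 + €1,674.7500 + €1,010.8972… = €69,675.65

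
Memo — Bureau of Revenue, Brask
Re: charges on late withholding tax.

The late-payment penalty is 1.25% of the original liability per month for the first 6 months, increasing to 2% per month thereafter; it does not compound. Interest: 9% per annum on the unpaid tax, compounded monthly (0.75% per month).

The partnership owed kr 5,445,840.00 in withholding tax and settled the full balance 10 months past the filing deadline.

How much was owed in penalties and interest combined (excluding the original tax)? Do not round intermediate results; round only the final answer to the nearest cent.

kr 1,266,607.33

Penalty, months 1–6: 6 × 1.25% × kr 5,445,840.00 = kr 408,438.00
Penalty, months 7–10: 4 × 2% × kr 5,445,840.00 = kr 435,667.20
Interest: kr 5,445,840.00 × ((1 + 0.0075)^10 − 1) = kr 5,445,840.00 × 0.0775825… = kr 422,502.1294…
Penalties + interest = kr 844,105.2000 + kr 422,502.1294… = kr 1,266,607.33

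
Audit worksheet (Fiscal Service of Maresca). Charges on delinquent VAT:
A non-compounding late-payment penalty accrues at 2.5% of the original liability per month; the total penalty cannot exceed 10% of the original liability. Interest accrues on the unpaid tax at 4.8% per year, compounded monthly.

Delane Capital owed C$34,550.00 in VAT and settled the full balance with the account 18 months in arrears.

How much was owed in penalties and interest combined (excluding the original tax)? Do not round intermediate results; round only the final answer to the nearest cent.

Penalty (uncapped): 18 × 2.5% × C$34,550.00 = C$15,547.50; cap = 10% × C$34,550.00 = C$3,455.00 → penalty = C$3,455.00
Interest (4.8%/yr ÷ 12 = 0.4%/month): C$34,550.00 × ((1 + 0.004)^18 − 1) = C$2,574.0101…
Penalties + interest = C$3,455.0000 + C$2,574.0101… = C$6,029.01

C$6,029.01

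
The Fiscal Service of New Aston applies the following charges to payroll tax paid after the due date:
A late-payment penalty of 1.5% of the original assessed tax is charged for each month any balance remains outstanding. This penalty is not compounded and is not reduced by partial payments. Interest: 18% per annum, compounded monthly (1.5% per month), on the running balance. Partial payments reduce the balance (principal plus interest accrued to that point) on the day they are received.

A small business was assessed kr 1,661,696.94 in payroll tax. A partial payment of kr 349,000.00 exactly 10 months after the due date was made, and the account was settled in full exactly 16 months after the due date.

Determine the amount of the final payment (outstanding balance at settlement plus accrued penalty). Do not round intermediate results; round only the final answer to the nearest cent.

Balance at month 10: kr 1,661,696.9400 × (1 + 0.015)^10 = kr 1,928,467.1377…
After kr 349,000.00 payment: kr 1,928,467.1377… − kr 349,000.00 = kr 1,579,467.1377…
Balance at month 16: kr 1,579,467.1377… × (1 + 0.015)^6 = kr 1,727,057.7023…
Penalty: 16 × 1.5% × kr 1,661,696.94 = kr 398,807.27…
Final settlement = outstanding balance + penalty = kr 1,727,057.7023… + kr 398,807.27… = kr 2,125,864.97

kr 2,125,864.97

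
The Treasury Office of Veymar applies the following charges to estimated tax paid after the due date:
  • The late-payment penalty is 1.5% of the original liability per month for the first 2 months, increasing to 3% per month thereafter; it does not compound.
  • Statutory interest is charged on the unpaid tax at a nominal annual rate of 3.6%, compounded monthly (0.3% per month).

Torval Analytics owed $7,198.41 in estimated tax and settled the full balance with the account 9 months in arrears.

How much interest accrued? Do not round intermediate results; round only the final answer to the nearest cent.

Interest: $7,198.41 × ((1 + 0.003)^9 − 1) = $7,198.41 × 0.0273263… = $196.7058…

$196.71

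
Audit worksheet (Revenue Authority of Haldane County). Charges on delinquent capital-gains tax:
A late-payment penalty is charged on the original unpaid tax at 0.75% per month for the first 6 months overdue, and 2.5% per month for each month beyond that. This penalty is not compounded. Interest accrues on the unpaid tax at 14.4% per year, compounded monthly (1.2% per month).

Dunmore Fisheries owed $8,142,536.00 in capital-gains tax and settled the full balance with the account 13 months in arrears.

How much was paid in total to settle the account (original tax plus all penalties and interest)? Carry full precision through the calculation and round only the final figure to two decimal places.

Penalty, months 1–6: 6 × 0.75% × $8,142,536.00 = $366,414.12
Penalty, months 7–13: 7 × 2.5% × $8,142,536.00 = $1,424,943.80
Interest: $8,142,536.00 × ((1 + 0.012)^13 − 1) = $8,142,536.00 × 0.1677414… = $1,365,840.0598…
Total = $8,142,536.00 + $1,791,357.9200 + $1,365,840.0598… = $11,299,733.98

$11,299,733.98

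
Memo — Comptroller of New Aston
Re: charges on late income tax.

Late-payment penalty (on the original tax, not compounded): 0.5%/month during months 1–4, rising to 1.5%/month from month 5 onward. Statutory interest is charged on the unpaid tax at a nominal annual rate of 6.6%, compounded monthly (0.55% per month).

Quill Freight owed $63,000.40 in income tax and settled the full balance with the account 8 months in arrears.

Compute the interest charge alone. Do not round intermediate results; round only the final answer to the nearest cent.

Interest: $63,000.40 × ((1 + 0.0055)^8 − 1) = $63,000.40 × 0.0448564… = $2,825.9700…

$2,825.97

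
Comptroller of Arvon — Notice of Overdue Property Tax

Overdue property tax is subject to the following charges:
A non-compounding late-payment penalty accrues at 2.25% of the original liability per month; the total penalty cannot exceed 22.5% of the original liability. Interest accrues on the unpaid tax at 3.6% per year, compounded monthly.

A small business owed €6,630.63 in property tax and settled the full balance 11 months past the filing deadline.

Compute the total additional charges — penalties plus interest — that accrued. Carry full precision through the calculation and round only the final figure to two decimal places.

Penalty (uncapped): 11 × 2.25% × €6,630.63 = €1,641.08…; cap = 22.5% × €6,630.63 = €1,491.89… → penalty = €1,491.89…
Interest (3.6%/yr ÷ 12 = 0.3%/month): €6,630.63 × ((1 + 0.003)^11 − 1) = €222.1227…
Penalties + interest = €1,491.8918… + €222.1227… = €1,714.01

€1,714.01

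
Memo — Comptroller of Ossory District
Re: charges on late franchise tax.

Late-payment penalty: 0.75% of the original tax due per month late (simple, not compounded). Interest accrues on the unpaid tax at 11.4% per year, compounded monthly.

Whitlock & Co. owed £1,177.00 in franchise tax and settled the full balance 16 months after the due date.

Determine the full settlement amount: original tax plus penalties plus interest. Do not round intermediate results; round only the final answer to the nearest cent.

Late-payment penalty = 0.75% × £1,177.00 × 16 mo = £141.24
Interest (11.4%/yr ÷ 12 = 0.95%/month): £1,177.00 × ((1 + 0.0095)^16 − 1) = £192.2339…
Total = £1,177.00 + £141.2400 + £192.2339… = £1,510.47

£1,510.47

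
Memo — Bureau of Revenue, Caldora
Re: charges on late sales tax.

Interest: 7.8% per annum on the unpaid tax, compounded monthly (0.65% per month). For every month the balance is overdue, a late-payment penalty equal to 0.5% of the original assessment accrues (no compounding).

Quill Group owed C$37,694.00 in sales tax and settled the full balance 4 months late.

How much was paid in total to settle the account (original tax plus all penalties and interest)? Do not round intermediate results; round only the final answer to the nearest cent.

C$39,437.52

Late-payment penalty = 0.5% × C$37,694.00 × 4 mo = C$753.88
Interest: C$37,694.00 × ((1 + 0.0065)^4 − 1) = C$37,694.00 × 0.0262546… = C$989.6409…
Total = C$37,694.00 + C$753.8800 + C$989.6409… = C$39,437.52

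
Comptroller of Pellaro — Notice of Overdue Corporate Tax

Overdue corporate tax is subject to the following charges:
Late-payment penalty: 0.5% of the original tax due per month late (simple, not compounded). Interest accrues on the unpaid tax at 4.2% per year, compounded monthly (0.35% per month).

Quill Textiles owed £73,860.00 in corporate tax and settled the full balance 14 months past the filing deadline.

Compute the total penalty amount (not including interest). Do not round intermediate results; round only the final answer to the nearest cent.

£5,170.20

Late-payment penalty = 0.5% × £73,860.00 × 14 mo = £5,170.20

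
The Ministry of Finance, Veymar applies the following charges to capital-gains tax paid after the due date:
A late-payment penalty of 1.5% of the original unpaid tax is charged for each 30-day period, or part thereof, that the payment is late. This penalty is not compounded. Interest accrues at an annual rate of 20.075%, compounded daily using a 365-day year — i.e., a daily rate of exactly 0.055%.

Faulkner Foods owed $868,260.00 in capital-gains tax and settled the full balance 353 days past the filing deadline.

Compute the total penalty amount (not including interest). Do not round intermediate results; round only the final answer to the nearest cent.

$156,286.80

Penalty periods: ⌈353/30⌉ = 12; penalty = 12 × 1.5% × $868,260.00 = $156,286.80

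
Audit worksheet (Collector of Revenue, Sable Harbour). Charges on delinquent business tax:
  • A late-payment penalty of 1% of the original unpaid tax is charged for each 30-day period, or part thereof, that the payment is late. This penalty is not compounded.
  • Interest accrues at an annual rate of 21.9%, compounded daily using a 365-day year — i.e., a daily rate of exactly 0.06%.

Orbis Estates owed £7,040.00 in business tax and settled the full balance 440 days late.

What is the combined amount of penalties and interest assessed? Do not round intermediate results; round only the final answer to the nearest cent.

£3,182.26

Penalty periods: ⌈440/30⌉ = 15; penalty = 15 × 1% × £7,040.00 = £1,056.00
Interest: £7,040.00 × ((1 + 0.0006)^440 − 1) = £7,040.00 × 0.30202511… = £2,126.2568…
Penalties + interest = £1,056.0000 + £2,126.2568… = £3,182.26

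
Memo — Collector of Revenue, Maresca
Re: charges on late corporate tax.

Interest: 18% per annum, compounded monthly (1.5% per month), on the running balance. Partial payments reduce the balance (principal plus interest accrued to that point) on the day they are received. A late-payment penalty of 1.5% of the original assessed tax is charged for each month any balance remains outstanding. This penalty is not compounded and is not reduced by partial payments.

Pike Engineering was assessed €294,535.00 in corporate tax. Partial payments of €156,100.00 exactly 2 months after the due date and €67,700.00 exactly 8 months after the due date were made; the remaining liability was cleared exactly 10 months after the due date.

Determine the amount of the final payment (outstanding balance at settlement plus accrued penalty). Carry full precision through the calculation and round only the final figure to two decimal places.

Balance at month 2: €294,535.0000 × (1 + 0.015)^2 = €303,437.3204…
After €156,100.00 payment: €303,437.3204… − €156,100.00 = €147,337.3204…
Balance at month 8: €147,337.3204… × (1 + 0.015)^6 = €161,105.0005…
After €67,700.00 payment: €161,105.0005… − €67,700.00 = €93,405.0005…
Balance at month 10: €93,405.0005… × (1 + 0.015)^2 = €96,228.1666…
Penalty: 10 × 1.5% × €294,535.00 = €44,180.25
Final settlement = outstanding balance + penalty = €96,228.1666… + €44,180.25 = €140,408.42

€140,408.42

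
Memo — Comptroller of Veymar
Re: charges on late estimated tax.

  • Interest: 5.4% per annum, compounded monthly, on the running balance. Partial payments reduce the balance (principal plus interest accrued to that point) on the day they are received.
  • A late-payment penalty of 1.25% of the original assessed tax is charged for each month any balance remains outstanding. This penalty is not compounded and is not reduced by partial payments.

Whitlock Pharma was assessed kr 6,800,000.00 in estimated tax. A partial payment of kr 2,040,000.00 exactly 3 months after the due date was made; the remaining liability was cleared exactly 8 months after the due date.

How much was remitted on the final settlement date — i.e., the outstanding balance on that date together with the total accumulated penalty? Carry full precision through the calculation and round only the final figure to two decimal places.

Monthly rate = 5.4% ÷ 12 = 0.45%
Balance at month 3: kr 6,800,000.0000 × (1 + 0.0045)^3 = kr 6,892,213.7197…
After kr 2,040,000.00 payment: kr 6,892,213.7197… − kr 2,040,000.00 = kr 4,852,213.7197…
Balance at month 8: kr 4,852,213.7197… × (1 + 0.0045)^5 = kr 4,962,375.5332…
Penalty: 8 × 1.25% × kr 6,800,000.00 = kr 680,000.00
Final settlement = outstanding balance + penalty = kr 4,962,375.5332… + kr 680,000.00 = kr 5,642,375.53

kr 5,642,375.53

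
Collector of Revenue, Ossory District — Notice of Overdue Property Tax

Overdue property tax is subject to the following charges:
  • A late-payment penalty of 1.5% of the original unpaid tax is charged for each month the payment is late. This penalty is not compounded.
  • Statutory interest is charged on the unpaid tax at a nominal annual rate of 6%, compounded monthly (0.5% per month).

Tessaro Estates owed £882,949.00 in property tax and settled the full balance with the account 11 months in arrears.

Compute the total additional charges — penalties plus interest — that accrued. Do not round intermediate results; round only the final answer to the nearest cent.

Late-payment penalty = 1.5% × £882,949.00 × 11 mo = £145,686.59…
Interest: £882,949.00 × ((1 + 0.005)^11 − 1) = £882,949.00 × 0.0563958… = £49,794.6441…
Penalties + interest = £145,686.5850 + £49,794.6441… = £195,481.23

£195,481.23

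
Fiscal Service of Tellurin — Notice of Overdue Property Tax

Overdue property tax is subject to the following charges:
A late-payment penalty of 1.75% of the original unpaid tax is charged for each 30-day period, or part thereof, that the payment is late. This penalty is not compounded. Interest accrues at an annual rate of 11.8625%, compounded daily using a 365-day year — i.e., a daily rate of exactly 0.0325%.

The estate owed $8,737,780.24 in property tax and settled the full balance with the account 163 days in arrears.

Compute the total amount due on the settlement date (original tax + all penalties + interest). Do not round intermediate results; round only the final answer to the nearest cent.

Penalty periods: ⌈163/30⌉ = 6; penalty = 6 × 1.75% × $8,737,780.24 = $917,466.93…
Interest: $8,737,780.24 × ((1 + 0.000325)^163 − 1) = $8,737,780.24 × 0.05439421… = $475,284.6529…
Total = $8,737,780.24 + $917,466.9252 + $475,284.6529… = $10,130,531.82

$10,130,531.82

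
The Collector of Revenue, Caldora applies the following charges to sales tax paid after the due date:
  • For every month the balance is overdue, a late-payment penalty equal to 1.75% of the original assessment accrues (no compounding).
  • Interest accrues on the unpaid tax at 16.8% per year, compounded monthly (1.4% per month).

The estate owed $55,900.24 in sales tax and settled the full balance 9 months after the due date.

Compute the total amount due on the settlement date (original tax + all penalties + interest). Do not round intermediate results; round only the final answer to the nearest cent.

$72,155.55

Late-payment penalty = 1.75% × $55,900.24 × 9 mo = $8,804.29…
Interest: $55,900.24 × ((1 + 0.014)^9 − 1) = $55,900.24 × 0.1332914… = $7,451.0215…
Total = $55,900.24 + $8,804.2878 + $7,451.0215… = $72,155.55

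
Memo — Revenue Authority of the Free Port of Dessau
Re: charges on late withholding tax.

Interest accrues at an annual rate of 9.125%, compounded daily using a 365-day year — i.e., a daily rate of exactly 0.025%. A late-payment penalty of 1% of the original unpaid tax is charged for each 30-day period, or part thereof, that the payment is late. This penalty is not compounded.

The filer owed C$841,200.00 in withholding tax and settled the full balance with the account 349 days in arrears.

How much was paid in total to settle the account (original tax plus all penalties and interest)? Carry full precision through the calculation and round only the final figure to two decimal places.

C$1,018,825.72

Penalty periods: ⌈349/30⌉ = 12; penalty = 12 × 1% × C$841,200.00 = C$100,944.00
Interest: C$841,200.00 × ((1 + 0.00025)^349 − 1) = C$841,200.00 × 0.09115754… = C$76,681.7222…
Total = C$841,200.00 + C$100,944.0000 + C$76,681.7222… = C$1,018,825.72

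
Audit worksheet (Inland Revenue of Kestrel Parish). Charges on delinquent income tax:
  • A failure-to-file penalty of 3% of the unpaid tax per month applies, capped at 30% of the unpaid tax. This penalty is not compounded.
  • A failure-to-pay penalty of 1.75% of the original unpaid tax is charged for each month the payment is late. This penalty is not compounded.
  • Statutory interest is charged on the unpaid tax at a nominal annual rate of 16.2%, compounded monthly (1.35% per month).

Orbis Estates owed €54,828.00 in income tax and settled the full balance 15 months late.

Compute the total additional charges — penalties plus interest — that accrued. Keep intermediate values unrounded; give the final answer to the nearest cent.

Failure-to-file: 15 × 3% × €54,828.00 = €24,672.60, capped at 30% × €54,828.00 = €16,448.40
Failure-to-pay penalty: 15 × 1.75% × €54,828.00 = €14,392.35
Interest: €54,828.00 × ((1 + 0.0135)^15 − 1) = €54,828.00 × 0.2228024… = €12,215.8120…
Penalties + interest = €30,840.7500 + €12,215.8120… = €43,056.56

€43,056.56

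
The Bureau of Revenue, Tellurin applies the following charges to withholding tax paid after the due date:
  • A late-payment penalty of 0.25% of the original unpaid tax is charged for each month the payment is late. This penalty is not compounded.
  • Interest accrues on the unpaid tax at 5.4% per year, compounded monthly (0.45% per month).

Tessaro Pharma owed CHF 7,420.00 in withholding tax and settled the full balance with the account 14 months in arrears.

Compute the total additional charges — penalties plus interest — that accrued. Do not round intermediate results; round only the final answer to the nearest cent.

CHF 741.08

Late-payment penalty = 0.25% × CHF 7,420.00 × 14 mo = CHF 259.70
Interest: CHF 7,420.00 × ((1 + 0.0045)^14 − 1) = CHF 7,420.00 × 0.0648763… = CHF 481.3824…
Penalties + interest = CHF 259.7000 + CHF 481.3824… = CHF 741.08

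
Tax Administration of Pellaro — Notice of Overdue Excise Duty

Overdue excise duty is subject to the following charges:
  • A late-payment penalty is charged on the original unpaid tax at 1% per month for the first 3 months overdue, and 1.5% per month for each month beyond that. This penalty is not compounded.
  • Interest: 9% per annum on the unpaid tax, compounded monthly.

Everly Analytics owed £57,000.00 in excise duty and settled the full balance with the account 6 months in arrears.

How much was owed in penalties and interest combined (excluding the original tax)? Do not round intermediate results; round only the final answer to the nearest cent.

Penalty, months 1–3: 3 × 1% × £57,000.00 = £1,710.00
Penalty, months 4–6: 3 × 1.5% × £57,000.00 = £2,565.00
Interest (9%/yr ÷ 12 = 0.75%/month): £57,000.00 × ((1 + 0.0075)^6 − 1) = £2,613.5774…
Penalties + interest = £4,275.0000 + £2,613.5774… = £6,888.58

£6,888.58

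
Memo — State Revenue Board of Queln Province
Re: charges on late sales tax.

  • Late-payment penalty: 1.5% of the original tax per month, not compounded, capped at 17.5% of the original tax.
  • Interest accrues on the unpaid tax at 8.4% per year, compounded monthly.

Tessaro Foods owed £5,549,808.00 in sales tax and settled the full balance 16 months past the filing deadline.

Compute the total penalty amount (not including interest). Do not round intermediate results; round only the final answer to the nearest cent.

£971,216.40

Penalty (uncapped): 16 × 1.5% × £5,549,808.00 = £1,331,953.92; cap = 17.5% × £5,549,808.00 = £971,216.40 → penalty = £971,216.40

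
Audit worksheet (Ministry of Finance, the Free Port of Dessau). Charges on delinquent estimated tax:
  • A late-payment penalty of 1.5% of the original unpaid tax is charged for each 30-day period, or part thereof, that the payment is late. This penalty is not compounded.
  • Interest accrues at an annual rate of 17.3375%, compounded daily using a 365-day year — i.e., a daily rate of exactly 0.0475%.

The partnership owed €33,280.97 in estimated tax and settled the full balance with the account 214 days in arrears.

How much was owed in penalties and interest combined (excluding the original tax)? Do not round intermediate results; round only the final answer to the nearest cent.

€7,553.76

Penalty periods: ⌈214/30⌉ = 8; penalty = 8 × 1.5% × €33,280.97 = €3,993.72…
Interest: €33,280.97 × ((1 + 0.000475)^214 − 1) = €33,280.97 × 0.10696924… = €3,560.0400…
Penalties + interest = €3,993.7164 + €3,560.0400… = €7,553.76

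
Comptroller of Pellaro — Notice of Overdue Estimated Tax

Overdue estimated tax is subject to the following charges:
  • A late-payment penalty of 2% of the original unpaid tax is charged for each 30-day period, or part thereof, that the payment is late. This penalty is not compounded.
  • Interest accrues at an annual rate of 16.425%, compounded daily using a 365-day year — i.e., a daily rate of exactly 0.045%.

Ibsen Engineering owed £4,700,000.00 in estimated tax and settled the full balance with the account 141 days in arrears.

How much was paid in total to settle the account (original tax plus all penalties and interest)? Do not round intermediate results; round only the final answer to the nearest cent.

Penalty periods: ⌈141/30⌉ = 5; penalty = 5 × 2% × £4,700,000.00 = £470,000.00
Interest: £4,700,000.00 × ((1 + 0.00045)^141 − 1) = £4,700,000.00 × 0.06549100… = £307,807.7113…
Total = £4,700,000.00 + £470,000.0000 + £307,807.7113… = £5,477,807.71

£5,477,807.71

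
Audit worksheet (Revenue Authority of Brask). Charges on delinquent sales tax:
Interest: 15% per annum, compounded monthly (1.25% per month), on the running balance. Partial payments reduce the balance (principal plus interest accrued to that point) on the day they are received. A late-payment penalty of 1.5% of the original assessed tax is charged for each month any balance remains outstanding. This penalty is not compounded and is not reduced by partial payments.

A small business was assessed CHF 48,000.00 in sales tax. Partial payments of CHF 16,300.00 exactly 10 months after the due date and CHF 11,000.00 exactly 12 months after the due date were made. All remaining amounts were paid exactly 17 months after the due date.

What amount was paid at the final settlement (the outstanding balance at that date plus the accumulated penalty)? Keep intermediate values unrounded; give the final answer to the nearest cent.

Balance at month 10: CHF 48,000.0000 × (1 + 0.0125)^10 = CHF 54,348.9998…
After CHF 16,300.00 payment: CHF 54,348.9998… − CHF 16,300.00 = CHF 38,048.9998…
Balance at month 12: CHF 38,048.9998… × (1 + 0.0125)^2 = CHF 39,006.1700…
After CHF 11,000.00 payment: CHF 39,006.1700… − CHF 11,000.00 = CHF 28,006.1700…
Balance at month 17: CHF 28,006.1700… × (1 + 0.0125)^5 = CHF 29,800.8657…
Penalty: 17 × 1.5% × CHF 48,000.00 = CHF 12,240.00
Final settlement = outstanding balance + penalty = CHF 29,800.8657… + CHF 12,240.00 = CHF 42,040.87

CHF 42,040.87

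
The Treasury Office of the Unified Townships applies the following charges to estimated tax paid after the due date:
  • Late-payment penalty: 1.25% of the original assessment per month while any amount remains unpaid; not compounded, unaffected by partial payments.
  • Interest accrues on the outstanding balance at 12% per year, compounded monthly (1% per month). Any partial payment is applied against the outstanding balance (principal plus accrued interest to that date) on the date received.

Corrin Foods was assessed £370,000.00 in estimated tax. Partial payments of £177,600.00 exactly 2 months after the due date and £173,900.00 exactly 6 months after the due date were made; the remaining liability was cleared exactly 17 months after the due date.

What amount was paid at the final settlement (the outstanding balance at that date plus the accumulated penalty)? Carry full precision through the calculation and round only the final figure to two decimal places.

Balance at month 2: £370,000.0000 × (1 + 0.01)^2 = £377,437.0000
After £177,600.00 payment: £377,437.0000 − £177,600.00 = £199,837.0000
Balance at month 6: £199,837.0000 × (1 + 0.01)^4 = £207,951.1835…
After £173,900.00 payment: £207,951.1835… − £173,900.00 = £34,051.1835…
Balance at month 17: £34,051.1835… × (1 + 0.01)^11 = £37,989.8276…
Penalty: 17 × 1.25% × £370,000.00 = £78,625.00
Final settlement = outstanding balance + penalty = £37,989.8276… + £78,625.00 = £116,614.83

£116,614.83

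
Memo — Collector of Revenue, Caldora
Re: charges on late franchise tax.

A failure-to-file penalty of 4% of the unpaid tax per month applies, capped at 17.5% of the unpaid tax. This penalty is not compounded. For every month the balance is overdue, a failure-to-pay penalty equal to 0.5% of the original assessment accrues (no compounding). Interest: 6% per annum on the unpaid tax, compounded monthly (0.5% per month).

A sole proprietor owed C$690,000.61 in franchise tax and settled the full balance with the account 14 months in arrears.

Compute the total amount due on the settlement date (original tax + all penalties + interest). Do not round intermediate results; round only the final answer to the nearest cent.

Failure-to-file: 14 × 4% × C$690,000.61 = C$386,400.34…, capped at 17.5% × C$690,000.61 = C$120,750.11…
Failure-to-pay penalty: 14 × 0.5% × C$690,000.61 = C$48,300.04…
Interest: C$690,000.61 × ((1 + 0.005)^14 − 1) = C$690,000.61 × 0.0723211… = C$49,901.6251…
Total = C$690,000.61 + C$169,050.1495… + C$49,901.6251… = C$908,952.38

C$908,952.38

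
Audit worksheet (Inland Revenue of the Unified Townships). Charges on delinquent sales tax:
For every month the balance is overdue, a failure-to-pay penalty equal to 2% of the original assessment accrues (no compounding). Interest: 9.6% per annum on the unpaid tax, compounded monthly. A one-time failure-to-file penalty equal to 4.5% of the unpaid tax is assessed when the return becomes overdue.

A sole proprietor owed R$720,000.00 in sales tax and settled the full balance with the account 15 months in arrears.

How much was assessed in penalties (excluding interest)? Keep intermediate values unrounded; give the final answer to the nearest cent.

Failure-to-file penalty: 4.5% × R$720,000.00 = R$32,400.00
Failure-to-pay penalty: 15 × 2% × R$720,000.00 = R$216,000.00
Total penalty = R$32,400.00 + R$216,000.00 = R$248,400.00

R$248,400.00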